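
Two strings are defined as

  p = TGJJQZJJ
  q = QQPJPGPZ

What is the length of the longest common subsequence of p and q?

Pick G [2,6], then Z [6,8]; all 2 characters appear in both, in order. Since dp[8][8] = 2, nothing longer is possible.

2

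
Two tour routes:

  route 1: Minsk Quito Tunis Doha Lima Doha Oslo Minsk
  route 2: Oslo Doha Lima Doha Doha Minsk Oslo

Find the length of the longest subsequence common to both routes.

Taking Doha at route 1[4]=route 2[2], then Lima at route 1[5]=route 2[3], then Doha at route 1[6]=route 2[5], then Oslo at route 1[7]=route 2[7] gives a common subsequence of length 4. Since dp[8][7] = 4, nothing longer is possible.

4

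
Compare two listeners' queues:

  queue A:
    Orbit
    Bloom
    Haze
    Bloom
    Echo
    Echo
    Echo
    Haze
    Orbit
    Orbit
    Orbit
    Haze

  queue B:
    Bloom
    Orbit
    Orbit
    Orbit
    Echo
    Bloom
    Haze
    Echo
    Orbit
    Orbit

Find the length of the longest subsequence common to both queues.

Match Orbit (queue A #1, queue B #4); then Bloom (queue A #2, queue B #6); then Haze (queue A #3, queue B #7); then Echo (queue A #7, queue B #8); then Orbit (queue A #10, queue B #9); then Orbit (queue A #11, queue B #10) — 6 songs in the same relative order in both, and the DP table's final entry dp[12][10] is also 6, so no common subsequence is longer.

6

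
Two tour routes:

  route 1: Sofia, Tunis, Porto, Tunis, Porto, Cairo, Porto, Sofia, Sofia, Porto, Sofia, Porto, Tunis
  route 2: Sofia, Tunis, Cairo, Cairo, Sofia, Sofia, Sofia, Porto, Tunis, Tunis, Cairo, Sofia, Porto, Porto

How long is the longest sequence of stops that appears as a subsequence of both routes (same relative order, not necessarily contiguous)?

One common subsequence of length 8: Sofia (route 1 #1, route 2 #1), then Tunis (route 1 #2, route 2 #2), then Porto (route 1 #3, route 2 #8), then Tunis (route 1 #4, route 2 #10), then Cairo (route 1 #6, route 2 #11), then Sofia (route 1 #9, route 2 #12), then Porto (route 1 #10, route 2 #13), then Porto (route 1 #12, route 2 #14), and the DP table's final entry dp[13][14] is also 8, so no common subsequence is longer.

8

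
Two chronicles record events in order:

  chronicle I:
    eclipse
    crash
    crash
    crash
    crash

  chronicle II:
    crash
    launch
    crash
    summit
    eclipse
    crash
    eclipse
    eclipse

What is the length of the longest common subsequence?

Taking crash at chronicle I[2]=chronicle II[1], then crash at chronicle I[3]=chronicle II[3], then crash at chronicle I[4]=chronicle II[6] gives a common subsequence of length 3. The LCS DP gives dp[5][8] = 3, so this is optimal.

3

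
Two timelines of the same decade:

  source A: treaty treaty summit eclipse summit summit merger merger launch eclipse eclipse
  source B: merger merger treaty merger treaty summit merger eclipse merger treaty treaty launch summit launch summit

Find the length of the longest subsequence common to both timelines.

6

Taking treaty at source A[1]=source B[3]; then treaty at source A[2]=source B[5]; then summit at source A[3]=source B[6]; then eclipse at source A[4]=source B[8]; then summit at source A[5]=source B[13]; then summit at source A[6]=source B[15] gives a common subsequence of length 6. dp[11][15] = 6 confirms this is the maximum.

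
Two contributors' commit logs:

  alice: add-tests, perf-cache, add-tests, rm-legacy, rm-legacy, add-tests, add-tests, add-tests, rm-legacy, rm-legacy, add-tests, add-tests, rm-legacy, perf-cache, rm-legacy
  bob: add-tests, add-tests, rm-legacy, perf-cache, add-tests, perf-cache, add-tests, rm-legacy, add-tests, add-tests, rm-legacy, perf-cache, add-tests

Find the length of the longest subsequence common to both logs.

Pick add-tests (alice #1, bob #1), add-tests (alice #3, bob #2), rm-legacy (alice #4, bob #3), add-tests (alice #6, bob #5), add-tests (alice #8, bob #7), rm-legacy (alice #10, bob #8), add-tests (alice #11, bob #9), add-tests (alice #12, bob #10), rm-legacy (alice #13, bob #11), perf-cache (alice #14, bob #12); all 10 commits appear in both, in order. The LCS DP gives dp[15][13] = 10, so this is optimal.

10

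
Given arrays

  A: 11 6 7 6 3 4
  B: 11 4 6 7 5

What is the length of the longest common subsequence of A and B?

Taking 11 (A #1, B #1), 6 (A #2, B #3), 7 (A #3, B #4) gives a common subsequence of length 3. dp[6][5] = 3 confirms this is the maximum.

3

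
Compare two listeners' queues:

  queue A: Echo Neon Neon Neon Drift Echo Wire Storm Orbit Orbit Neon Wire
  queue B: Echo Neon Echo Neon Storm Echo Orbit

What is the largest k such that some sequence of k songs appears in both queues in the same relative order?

5

Match Echo [1,1], Neon [2,2], Neon [3,4], Echo [6,6], Orbit [10,7] — 5 songs in the same relative order in both. Since dp[12][7] = 5, nothing longer is possible.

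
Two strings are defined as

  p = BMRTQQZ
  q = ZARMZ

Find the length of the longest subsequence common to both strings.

2

Match M at p[2]=q[4]; then Z at p[7]=q[5] — 2 characters in the same relative order in both. The LCS DP gives dp[7][5] = 2, so this is optimal.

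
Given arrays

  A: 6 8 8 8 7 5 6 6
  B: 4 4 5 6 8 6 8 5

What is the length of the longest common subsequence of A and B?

4

Match 6 [1,4], 8 [2,5], 8 [4,7], 5 [6,8] — 4 values in the same relative order in both, and the DP table's final entry dp[8][8] is also 4, so no common subsequence is longer.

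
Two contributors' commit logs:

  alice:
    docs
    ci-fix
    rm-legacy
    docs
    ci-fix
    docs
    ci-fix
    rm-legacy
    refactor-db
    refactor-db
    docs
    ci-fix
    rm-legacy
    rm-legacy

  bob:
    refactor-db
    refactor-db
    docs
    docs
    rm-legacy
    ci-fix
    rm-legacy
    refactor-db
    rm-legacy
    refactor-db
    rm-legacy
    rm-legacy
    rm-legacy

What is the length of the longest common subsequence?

One common subsequence of length 8: docs [1,4] → rm-legacy [3,5] → ci-fix [7,6] → rm-legacy [8,7] → refactor-db [9,8] → refactor-db [10,10] → rm-legacy [13,12] → rm-legacy [14,13]. The LCS DP gives dp[14][13] = 8, so this is optimal.

8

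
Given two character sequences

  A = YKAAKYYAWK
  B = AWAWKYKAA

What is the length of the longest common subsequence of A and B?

5

Match A [3,1], A [4,3], K [5,5], Y [6,6], A [8,9] — 5 characters in the same relative order in both. Since dp[10][9] = 5, nothing longer is possible.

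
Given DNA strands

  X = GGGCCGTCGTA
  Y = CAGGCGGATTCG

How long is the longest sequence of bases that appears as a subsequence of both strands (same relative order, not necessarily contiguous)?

Pick G [1,3]; then G [2,4]; then G [3,6]; then G [6,7]; then T [7,10]; then C [8,11]; then G [9,12]; all 7 bases appear in both, in order. The LCS DP gives dp[11][12] = 7, so this is optimal.

7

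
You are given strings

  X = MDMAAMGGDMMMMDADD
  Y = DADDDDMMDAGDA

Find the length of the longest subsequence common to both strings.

One common subsequence of length 8: D (X #2, Y #1), A (X #4, Y #2), D (X #9, Y #6), M (X #12, Y #7), M (X #13, Y #8), D (X #14, Y #9), A (X #15, Y #10), D (X #16, Y #12). dp[17][13] = 8 confirms this is the maximum.

8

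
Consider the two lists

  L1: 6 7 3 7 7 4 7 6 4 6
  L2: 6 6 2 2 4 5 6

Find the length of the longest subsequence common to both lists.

Taking 6 (L1 #1, L2 #1); then 6 (L1 #8, L2 #2); then 4 (L1 #9, L2 #5); then 6 (L1 #10, L2 #7) gives a common subsequence of length 4, and the DP table's final entry dp[10][7] is also 4, so no common subsequence is longer.

4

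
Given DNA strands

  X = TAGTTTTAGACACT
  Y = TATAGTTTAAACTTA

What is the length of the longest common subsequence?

Match T (X #1, Y #3), A (X #2, Y #4), G (X #3, Y #5), T (X #5, Y #6), T (X #6, Y #7), T (X #7, Y #8), A (X #8, Y #9), A (X #10, Y #10), A (X #12, Y #11), C (X #13, Y #12), T (X #14, Y #14) — 11 bases in the same relative order in both. dp[14][15] = 11 confirms this is the maximum.

11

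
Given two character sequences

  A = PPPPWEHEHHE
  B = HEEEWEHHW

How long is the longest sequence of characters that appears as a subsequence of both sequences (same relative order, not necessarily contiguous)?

Let dp[i][j] be the LCS length of the first i characters of A and the first j characters of B. dp[i][j] = dp[i-1][j-1]+1 when the i-th and j-th characters match, else max(dp[i-1][j], dp[i][j-1]).
    ·  H  E  E  E  W  E  H  H  W
 ·  0  0  0  0  0  0  0  0  0  0
 P  0  0  0  0  0  0  0  0  0  0
 P  0  0  0  0  0  0  0  0  0  0
 P  0  0  0  0  0  0  0  0  0  0
 P  0  0  0  0  0  0  0  0  0  0
 W  0  0  0  0  0  1  1  1  1  1
 E  0  0  1  1  1  1  2  2  2  2
 H  0  1  1  1  1  1  2  3  3  3
 E  0  1  2  2  2  2  2  3  3  3
 H  0  1  2  2  2  2  2  3  4  4
 H  0  1  2  2  2  2  2  3  4  4
 E  0  1  2  3  3  3  3  3  4  4
dp[11][9] = 4. One LCS (by backtracking along matches): WEHH.

4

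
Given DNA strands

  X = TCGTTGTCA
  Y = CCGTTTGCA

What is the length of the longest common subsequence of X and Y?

Match C at X[2]=Y[2], then G at X[3]=Y[3], then T at X[4]=Y[5], then T at X[5]=Y[6], then G at X[6]=Y[7], then C at X[8]=Y[8], then A at X[9]=Y[9] — 7 bases in the same relative order in both, and the DP table's final entry dp[9][9] is also 7, so no common subsequence is longer.

7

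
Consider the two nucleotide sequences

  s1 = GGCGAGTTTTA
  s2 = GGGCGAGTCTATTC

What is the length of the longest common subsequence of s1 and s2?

One common subsequence of length 10: G at s1[1]=s2[2], then G at s1[2]=s2[3], then C at s1[3]=s2[4], then G at s1[4]=s2[5], then A at s1[5]=s2[6], then G at s1[6]=s2[7], then T at s1[7]=s2[8], then T at s1[8]=s2[10], then T at s1[9]=s2[12], then T at s1[10]=s2[13]. Since dp[11][14] = 10, nothing longer is possible.

10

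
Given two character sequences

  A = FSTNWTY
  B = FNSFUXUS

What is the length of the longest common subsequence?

Match F at A[1]=B[4], S at A[2]=B[8] — 2 characters in the same relative order in both. The LCS DP gives dp[7][8] = 2, so this is optimal.

2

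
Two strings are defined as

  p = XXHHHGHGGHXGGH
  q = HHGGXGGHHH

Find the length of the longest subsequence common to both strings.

One common subsequence of length 8: H [5,1] → H [7,2] → G [8,3] → G [9,4] → X [11,5] → G [12,6] → G [13,7] → H [14,10], and the DP table's final entry dp[14][10] is also 8, so no common subsequence is longer.

8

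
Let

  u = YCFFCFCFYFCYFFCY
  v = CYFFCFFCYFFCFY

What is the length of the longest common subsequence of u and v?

One common subsequence of length 12: Y at u[1]=v[2], then F at u[4]=v[3], then F at u[6]=v[4], then C at u[7]=v[5], then F at u[8]=v[6], then F at u[10]=v[7], then C at u[11]=v[8], then Y at u[12]=v[9], then F at u[13]=v[10], then F at u[14]=v[11], then C at u[15]=v[12], then Y at u[16]=v[14], and the DP table's final entry dp[16][14] is also 12, so no common subsequence is longer.

12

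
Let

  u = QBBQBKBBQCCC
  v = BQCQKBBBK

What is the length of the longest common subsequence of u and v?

Let dp[i][j] be the LCS length of the first i characters of u and the first j characters of v. dp[i][j] = dp[i-1][j-1]+1 when the i-th and j-th characters match, else max(dp[i-1][j], dp[i][j-1]).
    ·  B  Q  C  Q  K  B  B  B  K
 ·  0  0  0  0  0  0  0  0  0  0
 Q  0  0  1  1  1  1  1  1  1  1
 B  0  1  1  1  1  1  2  2  2  2
 B  0  1  1  1  1  1  2  3  3  3
 Q  0  1  2  2  2  2  2  3  3  3
 B  0  1  2  2  2  2  3  3  4  4
 K  0  1  2  2  2  3  3  3  4  5
 B  0  1  2  2  2  3  4  4  4  5
 B  0  1  2  2  2  3  4  5  5  5
 Q  0  1  2  2  3  3  4  5  5  5
 C  0  1  2  3  3  3  4  5  5  5
 C  0  1  2  3  3  3  4  5  5  5
 C  0  1  2  3  3  3  4  5  5  5
dp[12][9] = 5. One LCS (by backtracking along matches): QBBBK.

5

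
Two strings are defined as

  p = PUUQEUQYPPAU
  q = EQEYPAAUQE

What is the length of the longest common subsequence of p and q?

6

One common subsequence of length 6: Q (p #4, q #2), then E (p #5, q #3), then Y (p #8, q #4), then P (p #9, q #5), then A (p #11, q #7), then U (p #12, q #8), and the DP table's final entry dp[12][10] is also 6, so no common subsequence is longer.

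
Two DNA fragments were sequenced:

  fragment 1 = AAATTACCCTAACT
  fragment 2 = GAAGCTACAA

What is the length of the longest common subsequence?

One common subsequence of length 7: A [1,2], then A [2,3], then T [5,6], then A [6,7], then C [9,8], then A [11,9], then A [12,10]. Since dp[14][10] = 7, nothing longer is possible.

7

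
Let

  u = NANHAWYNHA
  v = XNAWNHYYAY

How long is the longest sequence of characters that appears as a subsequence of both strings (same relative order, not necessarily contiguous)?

Let dp[i][j] be the LCS length of the first i characters of u and the first j characters of v. dp[i][j] = dp[i-1][j-1]+1 when the i-th and j-th characters match, else max(dp[i-1][j], dp[i][j-1]).
    ·  X  N  A  W  N  H  Y  Y  A  Y
 ·  0  0  0  0  0  0  0  0  0  0  0
 N  0  0  1  1  1  1  1  1  1  1  1
 A  0  0  1  2  2  2  2  2  2  2  2
 N  0  0  1  2  2  3  3  3  3  3  3
 H  0  0  1  2  2  3  4  4  4  4  4
 A  0  0  1  2  2  3  4  4  4  5  5
 W  0  0  1  2  3  3  4  4  4  5  5
 Y  0  0  1  2  3  3  4  5  5  5  6
 N  0  0  1  2  3  4  4  5  5  5  6
 H  0  0  1  2  3  4  5  5  5  5  6
 A  0  0  1  2  3  4  5  5  5  6  6
dp[10][10] = 6. One LCS (by backtracking along matches): NANHAY.

6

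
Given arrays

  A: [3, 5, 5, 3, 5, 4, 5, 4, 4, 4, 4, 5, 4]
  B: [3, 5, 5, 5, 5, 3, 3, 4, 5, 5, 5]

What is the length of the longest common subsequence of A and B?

One common subsequence of length 7: 3 [1,1] → 5 [2,4] → 5 [3,5] → 3 [4,7] → 5 [5,9] → 5 [7,10] → 5 [12,11]. dp[13][11] = 7 confirms this is the maximum.

7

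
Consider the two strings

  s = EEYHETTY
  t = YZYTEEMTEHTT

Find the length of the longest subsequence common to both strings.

5

Match E (s #1, t #6), E (s #2, t #9), H (s #4, t #10), T (s #6, t #11), T (s #7, t #12) — 5 characters in the same relative order in both, and the DP table's final entry dp[8][12] is also 5, so no common subsequence is longer.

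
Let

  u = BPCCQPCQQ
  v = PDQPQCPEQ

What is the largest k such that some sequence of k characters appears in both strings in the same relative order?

Taking P at u[2]=v[1], Q at u[5]=v[3], P at u[6]=v[4], C at u[7]=v[6], Q at u[9]=v[9] gives a common subsequence of length 5. The LCS DP gives dp[9][9] = 5, so this is optimal.

5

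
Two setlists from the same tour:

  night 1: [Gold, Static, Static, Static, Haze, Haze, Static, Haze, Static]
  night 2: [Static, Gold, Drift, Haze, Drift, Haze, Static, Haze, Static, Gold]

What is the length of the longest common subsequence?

Pick Gold (night 1 #1, night 2 #2); then Haze (night 1 #5, night 2 #4); then Haze (night 1 #6, night 2 #6); then Static (night 1 #7, night 2 #7); then Haze (night 1 #8, night 2 #8); then Static (night 1 #9, night 2 #9); all 6 songs appear in both, in order. The LCS DP gives dp[9][10] = 6, so this is optimal.

6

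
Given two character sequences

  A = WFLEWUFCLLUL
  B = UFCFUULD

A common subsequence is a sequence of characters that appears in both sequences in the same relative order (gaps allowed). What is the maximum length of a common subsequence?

5

Let dp[i][j] be the LCS length of the first i characters of A and the first j characters of B. dp[i][j] = dp[i-1][j-1]+1 when the i-th and j-th characters match, else max(dp[i-1][j], dp[i][j-1]).
    ·  U  F  C  F  U  U  L  D
 ·  0  0  0  0  0  0  0  0  0
 W  0  0  0  0  0  0  0  0  0
 F  0  0  1  1  1  1  1  1  1
 L  0  0  1  1  1  1  1  2  2
 E  0  0  1  1  1  1  1  2  2
 W  0  0  1  1  1  1  1  2  2
 U  0  1  1  1  1  2  2  2  2
 F  0  1  2  2  2  2  2  2  2
 C  0  1  2  3  3  3  3  3  3
 L  0  1  2  3  3  3  3  4  4
 L  0  1  2  3  3  3  3  4  4
 U  0  1  2  3  3  4  4  4  4
 L  0  1  2  3  3  4  4  5  5
dp[12][8] = 5. One LCS (by backtracking along matches): UFCUL.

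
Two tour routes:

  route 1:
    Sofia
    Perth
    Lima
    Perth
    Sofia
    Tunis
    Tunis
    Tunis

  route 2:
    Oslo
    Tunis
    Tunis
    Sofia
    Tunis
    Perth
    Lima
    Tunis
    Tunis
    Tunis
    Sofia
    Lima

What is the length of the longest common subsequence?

Pick Sofia [1,4]; then Perth [2,6]; then Lima [3,7]; then Tunis [6,8]; then Tunis [7,9]; then Tunis [8,10]; all 6 stops appear in both, in order. Since dp[8][12] = 6, nothing longer is possible.

6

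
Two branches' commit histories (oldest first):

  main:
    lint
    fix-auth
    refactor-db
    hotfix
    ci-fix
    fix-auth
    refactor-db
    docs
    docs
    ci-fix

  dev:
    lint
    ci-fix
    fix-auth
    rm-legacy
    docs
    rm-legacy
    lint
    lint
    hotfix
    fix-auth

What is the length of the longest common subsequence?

4

Pick lint [1,1]; then fix-auth [2,3]; then hotfix [4,9]; then fix-auth [6,10]; all 4 commits appear in both, in order. The LCS DP gives dp[10][10] = 4, so this is optimal.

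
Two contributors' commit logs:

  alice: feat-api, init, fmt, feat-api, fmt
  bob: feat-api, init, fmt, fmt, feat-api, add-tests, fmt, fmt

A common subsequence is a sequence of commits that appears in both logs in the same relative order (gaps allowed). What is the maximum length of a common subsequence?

One common subsequence of length 5: feat-api [1,1]; then init [2,2]; then fmt [3,4]; then feat-api [4,5]; then fmt [5,8], and the DP table's final entry dp[5][8] is also 5, so no common subsequence is longer.

5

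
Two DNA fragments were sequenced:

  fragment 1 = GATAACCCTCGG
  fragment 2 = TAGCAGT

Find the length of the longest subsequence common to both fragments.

4

One common subsequence of length 4: T at fragment 1[3]=fragment 2[1] → A at fragment 1[4]=fragment 2[2] → A at fragment 1[5]=fragment 2[5] → T at fragment 1[9]=fragment 2[7]. The LCS DP gives dp[12][7] = 4, so this is optimal.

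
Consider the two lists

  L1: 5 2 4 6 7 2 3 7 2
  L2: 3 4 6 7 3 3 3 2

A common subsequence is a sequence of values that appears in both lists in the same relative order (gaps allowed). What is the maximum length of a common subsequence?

5

Taking 4 [3,2], 6 [4,3], 7 [5,4], 3 [7,7], 2 [9,8] gives a common subsequence of length 5, and the DP table's final entry dp[9][8] is also 5, so no common subsequence is longer.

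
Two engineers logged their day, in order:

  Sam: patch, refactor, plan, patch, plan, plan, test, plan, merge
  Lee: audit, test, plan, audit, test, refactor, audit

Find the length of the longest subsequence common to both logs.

2

Taking plan (Sam #3, Lee #3) → test (Sam #7, Lee #5) gives a common subsequence of length 2. Since dp[9][7] = 2, nothing longer is possible.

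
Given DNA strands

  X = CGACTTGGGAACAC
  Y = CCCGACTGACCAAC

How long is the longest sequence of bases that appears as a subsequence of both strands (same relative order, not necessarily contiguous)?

One common subsequence of length 10: C at X[1]=Y[3]; then G at X[2]=Y[4]; then A at X[3]=Y[5]; then C at X[4]=Y[6]; then T at X[6]=Y[7]; then G at X[9]=Y[8]; then A at X[10]=Y[9]; then A at X[11]=Y[12]; then A at X[13]=Y[13]; then C at X[14]=Y[14]. Since dp[14][14] = 10, nothing longer is possible.

10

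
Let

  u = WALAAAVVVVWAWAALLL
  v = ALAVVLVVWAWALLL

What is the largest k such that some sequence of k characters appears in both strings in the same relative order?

14

Match A at u[2]=v[1] → L at u[3]=v[2] → A at u[6]=v[3] → V at u[7]=v[4] → V at u[8]=v[5] → V at u[9]=v[7] → V at u[10]=v[8] → W at u[11]=v[9] → A at u[12]=v[10] → W at u[13]=v[11] → A at u[15]=v[12] → L at u[16]=v[13] → L at u[17]=v[14] → L at u[18]=v[15] — 14 characters in the same relative order in both, and the DP table's final entry dp[18][15] is also 14, so no common subsequence is longer.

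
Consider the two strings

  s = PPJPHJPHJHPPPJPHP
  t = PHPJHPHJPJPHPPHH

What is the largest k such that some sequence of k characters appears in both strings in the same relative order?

12

One common subsequence of length 12: P at s[1]=t[1]; then P at s[2]=t[3]; then J at s[3]=t[4]; then P at s[4]=t[6]; then H at s[5]=t[7]; then J at s[6]=t[8]; then P at s[7]=t[9]; then J at s[9]=t[10]; then H at s[10]=t[12]; then P at s[11]=t[13]; then P at s[12]=t[14]; then H at s[16]=t[16], and the DP table's final entry dp[17][16] is also 12, so no common subsequence is longer.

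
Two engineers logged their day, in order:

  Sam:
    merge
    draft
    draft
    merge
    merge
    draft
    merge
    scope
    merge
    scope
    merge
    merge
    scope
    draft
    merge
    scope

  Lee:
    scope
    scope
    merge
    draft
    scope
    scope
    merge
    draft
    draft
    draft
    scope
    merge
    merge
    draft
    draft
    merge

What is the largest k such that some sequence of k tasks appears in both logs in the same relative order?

9

Taking merge at Sam[1]=Lee[7]; then draft at Sam[2]=Lee[8]; then draft at Sam[3]=Lee[9]; then draft at Sam[6]=Lee[10]; then scope at Sam[8]=Lee[11]; then merge at Sam[9]=Lee[12]; then merge at Sam[11]=Lee[13]; then draft at Sam[14]=Lee[15]; then merge at Sam[15]=Lee[16] gives a common subsequence of length 9, and the DP table's final entry dp[16][16] is also 9, so no common subsequence is longer.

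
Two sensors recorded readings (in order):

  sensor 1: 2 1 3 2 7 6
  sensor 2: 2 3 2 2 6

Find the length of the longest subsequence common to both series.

Let dp[i][j] be the LCS length of the first i values of sensor 1 and the first j values of sensor 2. dp[i][j] = dp[i-1][j-1]+1 when the i-th and j-th values match, else max(dp[i-1][j], dp[i][j-1]).
    ·  2  3  2  2  6
 ·  0  0  0  0  0  0
 2  0  1  1  1  1  1
 1  0  1  1  1  1  1
 3  0  1  2  2  2  2
 2  0  1  2  3  3  3
 7  0  1  2  3  3  3
 6  0  1  2  3  3  4
dp[6][5] = 4. One LCS (by backtracking along matches): 2, 3, 2, 6.

4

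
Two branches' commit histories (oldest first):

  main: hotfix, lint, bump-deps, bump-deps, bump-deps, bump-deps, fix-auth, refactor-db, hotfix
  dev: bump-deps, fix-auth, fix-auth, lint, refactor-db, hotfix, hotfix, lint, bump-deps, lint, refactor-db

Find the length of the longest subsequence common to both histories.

Taking hotfix at main[1]=dev[7], then lint at main[2]=dev[8], then bump-deps at main[3]=dev[9], then refactor-db at main[8]=dev[11] gives a common subsequence of length 4. The LCS DP gives dp[9][11] = 4, so this is optimal.

4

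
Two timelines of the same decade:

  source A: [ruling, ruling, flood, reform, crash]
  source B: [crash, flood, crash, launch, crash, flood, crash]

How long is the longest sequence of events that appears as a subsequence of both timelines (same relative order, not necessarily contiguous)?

One common subsequence of length 2: flood (source A #3, source B #6), then crash (source A #5, source B #7), and the DP table's final entry dp[5][7] is also 2, so no common subsequence is longer.

2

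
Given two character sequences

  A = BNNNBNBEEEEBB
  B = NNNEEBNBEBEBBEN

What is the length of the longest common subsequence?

10

Taking N at A[2]=B[1], N at A[3]=B[2], N at A[4]=B[3], B at A[5]=B[6], N at A[6]=B[7], B at A[7]=B[8], E at A[8]=B[9], E at A[11]=B[11], B at A[12]=B[12], B at A[13]=B[13] gives a common subsequence of length 10. The LCS DP gives dp[13][15] = 10, so this is optimal.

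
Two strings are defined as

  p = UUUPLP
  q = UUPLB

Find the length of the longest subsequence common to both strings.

Let dp[i][j] be the LCS length of the first i characters of p and the first j characters of q. dp[i][j] = dp[i-1][j-1]+1 when the i-th and j-th characters match, else max(dp[i-1][j], dp[i][j-1]).
    ·  U  U  P  L  B
 ·  0  0  0  0  0  0
 U  0  1  1  1  1  1
 U  0  1  2  2  2  2
 U  0  1  2  2  2  2
 P  0  1  2  3  3  3
 L  0  1  2  3  4  4
 P  0  1  2  3  4  4
dp[6][5] = 4. One LCS (by backtracking along matches): UUPL.

4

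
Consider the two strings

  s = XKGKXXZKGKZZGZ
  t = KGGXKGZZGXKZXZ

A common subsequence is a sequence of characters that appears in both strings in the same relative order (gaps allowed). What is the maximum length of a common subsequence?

Taking K [2,1] → G [3,3] → X [6,4] → K [8,5] → G [9,6] → Z [11,7] → Z [12,8] → G [13,9] → Z [14,14] gives a common subsequence of length 9. The LCS DP gives dp[14][14] = 9, so this is optimal.

9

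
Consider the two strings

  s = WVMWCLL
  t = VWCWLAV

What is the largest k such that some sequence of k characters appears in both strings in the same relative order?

Let dp[i][j] be the LCS length of the first i characters of s and the first j characters of t. dp[i][j] = dp[i-1][j-1]+1 when the i-th and j-th characters match, else max(dp[i-1][j], dp[i][j-1]).
    ·  V  W  C  W  L  A  V
 ·  0  0  0  0  0  0  0  0
 W  0  0  1  1  1  1  1  1
 V  0  1  1  1  1  1  1  2
 M  0  1  1  1  1  1  1  2
 W  0  1  2  2  2  2  2  2
 C  0  1  2  3  3  3  3  3
 L  0  1  2  3  3  4  4  4
 L  0  1  2  3  3  4  4  4
dp[7][7] = 4. One LCS (by backtracking along matches): VWCL.

4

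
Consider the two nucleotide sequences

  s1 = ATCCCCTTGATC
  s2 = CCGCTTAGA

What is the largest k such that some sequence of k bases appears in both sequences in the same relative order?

7

Match C at s1[3]=s2[1], then C at s1[4]=s2[2], then C at s1[6]=s2[4], then T at s1[7]=s2[5], then T at s1[8]=s2[6], then G at s1[9]=s2[8], then A at s1[10]=s2[9] — 7 bases in the same relative order in both. The LCS DP gives dp[12][9] = 7, so this is optimal.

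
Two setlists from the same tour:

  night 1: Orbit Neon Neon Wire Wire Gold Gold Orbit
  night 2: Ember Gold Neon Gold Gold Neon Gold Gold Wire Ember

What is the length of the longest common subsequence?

4

Match Neon (night 1 #2, night 2 #3), Neon (night 1 #3, night 2 #6), Gold (night 1 #6, night 2 #7), Gold (night 1 #7, night 2 #8) — 4 songs in the same relative order in both, and the DP table's final entry dp[8][10] is also 4, so no common subsequence is longer.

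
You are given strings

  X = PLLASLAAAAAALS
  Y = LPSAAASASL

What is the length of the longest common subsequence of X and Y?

7

Let dp[i][j] be the LCS length of the first i characters of X and the first j characters of Y. dp[i][j] = dp[i-1][j-1]+1 when the i-th and j-th characters match, else max(dp[i-1][j], dp[i][j-1]).
    ·  L  P  S  A  A  A  S  A  S  L
 ·  0  0  0  0  0  0  0  0  0  0  0
 P  0  0  1  1  1  1  1  1  1  1  1
 L  0  1  1  1  1  1  1  1  1  1  2
 L  0  1  1  1  1  1  1  1  1  1  2
 A  0  1  1  1  2  2  2  2  2  2  2
 S  0  1  1  2  2  2  2  3  3  3  3
 L  0  1  1  2  2  2  2  3  3  3  4
 A  0  1  1  2  3  3  3  3  4  4  4
 A  0  1  1  2  3  4  4  4  4  4  4
 A  0  1  1  2  3  4  5  5  5  5  5
 A  0  1  1  2  3  4  5  5  6  6  6
 A  0  1  1  2  3  4  5  5  6  6  6
 A  0  1  1  2  3  4  5  5  6  6  6
 L  0  1  1  2  3  4  5  5  6  6  7
 S  0  1  1  2  3  4  5  6  6  7  7
dp[14][10] = 7. One LCS (by backtracking along matches): PSAAAAL.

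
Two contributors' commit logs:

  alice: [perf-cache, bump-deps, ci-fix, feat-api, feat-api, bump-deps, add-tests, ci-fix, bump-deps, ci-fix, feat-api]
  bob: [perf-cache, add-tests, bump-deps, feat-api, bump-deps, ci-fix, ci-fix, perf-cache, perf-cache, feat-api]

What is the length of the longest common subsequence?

One common subsequence of length 7: perf-cache (alice #1, bob #1), bump-deps (alice #2, bob #3), feat-api (alice #5, bob #4), bump-deps (alice #6, bob #5), ci-fix (alice #8, bob #6), ci-fix (alice #10, bob #7), feat-api (alice #11, bob #10). The LCS DP gives dp[11][10] = 7, so this is optimal.

7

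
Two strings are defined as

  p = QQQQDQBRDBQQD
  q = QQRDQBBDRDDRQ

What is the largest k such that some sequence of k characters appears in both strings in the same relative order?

Match Q [1,1] → Q [2,2] → D [5,4] → Q [6,5] → B [7,7] → R [8,9] → D [9,11] → Q [12,13] — 8 characters in the same relative order in both, and the DP table's final entry dp[13][13] is also 8, so no common subsequence is longer.

8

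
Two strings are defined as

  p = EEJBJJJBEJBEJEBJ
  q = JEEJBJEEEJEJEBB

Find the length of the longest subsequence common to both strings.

Taking E (p #1, q #2), then E (p #2, q #3), then J (p #3, q #4), then B (p #4, q #5), then J (p #5, q #6), then E (p #9, q #9), then J (p #10, q #10), then E (p #12, q #11), then J (p #13, q #12), then E (p #14, q #13), then B (p #15, q #15) gives a common subsequence of length 11, and the DP table's final entry dp[16][15] is also 11, so no common subsequence is longer.

11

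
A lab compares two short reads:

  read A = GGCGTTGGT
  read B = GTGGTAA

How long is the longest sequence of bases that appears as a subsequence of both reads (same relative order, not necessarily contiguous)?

5

Match G (read A #4, read B #1), T (read A #6, read B #2), G (read A #7, read B #3), G (read A #8, read B #4), T (read A #9, read B #5) — 5 bases in the same relative order in both. dp[9][7] = 5 confirms this is the maximum.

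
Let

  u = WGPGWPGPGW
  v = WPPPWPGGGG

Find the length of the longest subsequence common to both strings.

6

Match W [1,1] → P [3,4] → W [5,5] → P [6,6] → G [7,9] → G [9,10] — 6 characters in the same relative order in both. Since dp[10][10] = 6, nothing longer is possible.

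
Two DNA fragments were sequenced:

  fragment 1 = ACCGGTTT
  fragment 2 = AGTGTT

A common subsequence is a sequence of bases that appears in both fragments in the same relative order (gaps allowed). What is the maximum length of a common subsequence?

5

Let dp[i][j] be the LCS length of the first i bases of fragment 1 and the first j bases of fragment 2. dp[i][j] = dp[i-1][j-1]+1 when the i-th and j-th bases match, else max(dp[i-1][j], dp[i][j-1]).
    ·  A  G  T  G  T  T
 ·  0  0  0  0  0  0  0
 A  0  1  1  1  1  1  1
 C  0  1  1  1  1  1  1
 C  0  1  1  1  1  1  1
 G  0  1  2  2  2  2  2
 G  0  1  2  2  3  3  3
 T  0  1  2  3  3  4  4
 T  0  1  2  3  3  4  5
 T  0  1  2  3  3  4  5
dp[8][6] = 5. One LCS (by backtracking along matches): AGGTT.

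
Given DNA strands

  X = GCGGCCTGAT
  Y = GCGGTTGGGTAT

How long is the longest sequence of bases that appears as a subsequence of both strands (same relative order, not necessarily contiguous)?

8

Let dp[i][j] be the LCS length of the first i bases of X and the first j bases of Y. dp[i][j] = dp[i-1][j-1]+1 when the i-th and j-th bases match, else max(dp[i-1][j], dp[i][j-1]).
    ·  G  C  G  G  T  T  G  G  G  T  A  T
 ·  0  0  0  0  0  0  0  0  0  0  0  0  0
 G  0  1  1  1  1  1  1  1  1  1  1  1  1
 C  0  1  2  2  2  2  2  2  2  2  2  2  2
 G  0  1  2  3  3  3  3  3  3  3  3  3  3
 G  0  1  2  3  4  4  4  4  4  4  4  4  4
 C  0  1  2  3  4  4  4  4  4  4  4  4  4
 C  0  1  2  3  4  4  4  4  4  4  4  4  4
 T  0  1  2  3  4  5  5  5  5  5  5  5  5
 G  0  1  2  3  4  5  5  6  6  6  6  6  6
 A  0  1  2  3  4  5  5  6  6  6  6  7  7
 T  0  1  2  3  4  5  6  6  6  6  7  7  8
dp[10][12] = 8. One LCS (by backtracking along matches): GCGGTGAT.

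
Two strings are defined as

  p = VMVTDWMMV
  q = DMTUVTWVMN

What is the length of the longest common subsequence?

5

Taking M [2,2], V [3,5], T [4,6], W [6,7], M [7,9] gives a common subsequence of length 5. The LCS DP gives dp[9][10] = 5, so this is optimal.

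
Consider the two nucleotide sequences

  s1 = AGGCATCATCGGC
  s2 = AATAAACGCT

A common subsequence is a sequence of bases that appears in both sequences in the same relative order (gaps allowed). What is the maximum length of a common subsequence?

Let dp[i][j] be the LCS length of the first i bases of s1 and the first j bases of s2. dp[i][j] = dp[i-1][j-1]+1 when the i-th and j-th bases match, else max(dp[i-1][j], dp[i][j-1]).
    ·  A  A  T  A  A  A  C  G  C  T
 ·  0  0  0  0  0  0  0  0  0  0  0
 A  0  1  1  1  1  1  1  1  1  1  1
 G  0  1  1  1  1  1  1  1  2  2  2
 G  0  1  1  1  1  1  1  1  2  2  2
 C  0  1  1  1  1  1  1  2  2  3  3
 A  0  1  2  2  2  2  2  2  2  3  3
 T  0  1  2  3  3  3  3  3  3  3  4
 C  0  1  2  3  3  3  3  4  4  4  4
 A  0  1  2  3  4  4  4  4  4  4  4
 T  0  1  2  3  4  4  4  4  4  4  5
 C  0  1  2  3  4  4  4  5  5  5  5
 G  0  1  2  3  4  4  4  5  6  6  6
 G  0  1  2  3  4  4  4  5  6  6  6
 C  0  1  2  3  4  4  4  5  6  7  7
dp[13][10] = 7. One LCS (by backtracking along matches): AATACGC.

7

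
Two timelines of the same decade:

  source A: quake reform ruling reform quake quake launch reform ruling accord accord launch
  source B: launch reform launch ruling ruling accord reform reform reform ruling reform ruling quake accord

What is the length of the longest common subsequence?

One common subsequence of length 6: reform at source A[2]=source B[2], then ruling at source A[3]=source B[5], then reform at source A[4]=source B[9], then reform at source A[8]=source B[11], then ruling at source A[9]=source B[12], then accord at source A[11]=source B[14], and the DP table's final entry dp[12][14] is also 6, so no common subsequence is longer.

6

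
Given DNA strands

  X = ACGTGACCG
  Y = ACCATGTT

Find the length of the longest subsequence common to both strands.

4

Let dp[i][j] be the LCS length of the first i bases of X and the first j bases of Y. dp[i][j] = dp[i-1][j-1]+1 when the i-th and j-th bases match, else max(dp[i-1][j], dp[i][j-1]).
    ·  A  C  C  A  T  G  T  T
 ·  0  0  0  0  0  0  0  0  0
 A  0  1  1  1  1  1  1  1  1
 C  0  1  2  2  2  2  2  2  2
 G  0  1  2  2  2  2  3  3  3
 T  0  1  2  2  2  3  3  4  4
 G  0  1  2  2  2  3  4  4  4
 A  0  1  2  2  3  3  4  4  4
 C  0  1  2  3  3  3  4  4  4
 C  0  1  2  3  3  3  4  4  4
 G  0  1  2  3  3  3  4  4  4
dp[9][8] = 4. One LCS (by backtracking along matches): ACGT.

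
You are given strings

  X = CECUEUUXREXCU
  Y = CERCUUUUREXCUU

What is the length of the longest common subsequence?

11

Pick C at X[1]=Y[1] → E at X[2]=Y[2] → C at X[3]=Y[4] → U at X[4]=Y[6] → U at X[6]=Y[7] → U at X[7]=Y[8] → R at X[9]=Y[9] → E at X[10]=Y[10] → X at X[11]=Y[11] → C at X[12]=Y[12] → U at X[13]=Y[14]; all 11 characters appear in both, in order. The LCS DP gives dp[13][14] = 11, so this is optimal.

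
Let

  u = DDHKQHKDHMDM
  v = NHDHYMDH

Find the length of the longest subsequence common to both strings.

5

Taking H [6,2], then D [8,3], then H [9,4], then M [10,6], then D [11,7] gives a common subsequence of length 5. Since dp[12][8] = 5, nothing longer is possible.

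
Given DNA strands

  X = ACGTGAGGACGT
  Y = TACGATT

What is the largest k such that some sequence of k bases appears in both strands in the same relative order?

5

Let dp[i][j] be the LCS length of the first i bases of X and the first j bases of Y. dp[i][j] = dp[i-1][j-1]+1 when the i-th and j-th bases match, else max(dp[i-1][j], dp[i][j-1]).
    ·  T  A  C  G  A  T  T
 ·  0  0  0  0  0  0  0  0
 A  0  0  1  1  1  1  1  1
 C  0  0  1  2  2  2  2  2
 G  0  0  1  2  3  3  3  3
 T  0  1  1  2  3  3  4  4
 G  0  1  1  2  3  3  4  4
 A  0  1  2  2  3  4  4  4
 G  0  1  2  2  3  4  4  4
 G  0  1  2  2  3  4  4  4
 A  0  1  2  2  3  4  4  4
 C  0  1  2  3  3  4  4  4
 G  0  1  2  3  4  4  4  4
 T  0  1  2  3  4  4  5  5
dp[12][7] = 5. One LCS (by backtracking along matches): ACGTT.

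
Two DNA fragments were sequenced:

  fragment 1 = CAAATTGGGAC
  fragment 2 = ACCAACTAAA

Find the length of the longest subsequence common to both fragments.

Match C [1,3], then A [2,5], then A [3,8], then A [4,9], then A [10,10] — 5 bases in the same relative order in both. dp[11][10] = 5 confirms this is the maximum.

5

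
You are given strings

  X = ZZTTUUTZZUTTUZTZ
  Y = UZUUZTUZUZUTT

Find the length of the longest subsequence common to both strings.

9

Pick Z (X #1, Y #2); then Z (X #2, Y #5); then T (X #4, Y #6); then U (X #5, Y #7); then U (X #6, Y #9); then Z (X #9, Y #10); then U (X #10, Y #11); then T (X #12, Y #12); then T (X #15, Y #13); all 9 characters appear in both, in order. Since dp[16][13] = 9, nothing longer is possible.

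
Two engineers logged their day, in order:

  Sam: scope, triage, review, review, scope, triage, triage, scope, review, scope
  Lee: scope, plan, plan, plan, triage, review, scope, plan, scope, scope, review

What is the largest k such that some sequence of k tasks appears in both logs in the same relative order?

Pick scope at Sam[1]=Lee[1], then triage at Sam[2]=Lee[5], then review at Sam[3]=Lee[6], then scope at Sam[5]=Lee[9], then scope at Sam[8]=Lee[10], then review at Sam[9]=Lee[11]; all 6 tasks appear in both, in order. Since dp[10][11] = 6, nothing longer is possible.

6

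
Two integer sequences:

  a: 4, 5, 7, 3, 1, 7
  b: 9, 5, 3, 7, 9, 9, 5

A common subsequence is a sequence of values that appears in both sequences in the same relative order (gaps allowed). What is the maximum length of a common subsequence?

Let dp[i][j] be the LCS length of the first i values of a and the first j values of b. dp[i][j] = dp[i-1][j-1]+1 when the i-th and j-th values match, else max(dp[i-1][j], dp[i][j-1]).
    ·  9  5  3  7  9  9  5
 ·  0  0  0  0  0  0  0  0
 4  0  0  0  0  0  0  0  0
 5  0  0  1  1  1  1  1  1
 7  0  0  1  1  2  2  2  2
 3  0  0  1  2  2  2  2  2
 1  0  0  1  2  2  2  2  2
 7  0  0  1  2  3  3  3  3
dp[6][7] = 3. One LCS (by backtracking along matches): 5, 3, 7.

3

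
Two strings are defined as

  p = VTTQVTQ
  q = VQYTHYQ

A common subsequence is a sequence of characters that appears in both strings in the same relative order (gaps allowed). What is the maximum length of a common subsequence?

One common subsequence of length 4: V at p[1]=q[1], Q at p[4]=q[2], T at p[6]=q[4], Q at p[7]=q[7]. Since dp[7][7] = 4, nothing longer is possible.

4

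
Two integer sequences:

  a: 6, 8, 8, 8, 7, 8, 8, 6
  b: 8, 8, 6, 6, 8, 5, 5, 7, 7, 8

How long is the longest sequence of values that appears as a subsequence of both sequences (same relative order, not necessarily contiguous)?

5

Let dp[i][j] be the LCS length of the first i values of a and the first j values of b. dp[i][j] = dp[i-1][j-1]+1 when the i-th and j-th values match, else max(dp[i-1][j], dp[i][j-1]).
    ·  8  8  6  6  8  5  5  7  7  8
 ·  0  0  0  0  0  0  0  0  0  0  0
 6  0  0  0  1  1  1  1  1  1  1  1
 8  0  1  1  1  1  2  2  2  2  2  2
 8  0  1  2  2  2  2  2  2  2  2  3
 8  0  1  2  2  2  3  3  3  3  3  3
 7  0  1  2  2  2  3  3  3  4  4  4
 8  0  1  2  2  2  3  3  3  4  4  5
 8  0  1  2  2  2  3  3  3  4  4  5
 6  0  1  2  3  3  3  3  3  4  4  5
dp[8][10] = 5. One LCS (by backtracking along matches): 8, 8, 8, 7, 8.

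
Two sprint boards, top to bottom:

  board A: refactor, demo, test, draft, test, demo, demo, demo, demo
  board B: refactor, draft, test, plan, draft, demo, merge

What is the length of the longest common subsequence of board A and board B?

Match refactor at board A[1]=board B[1], test at board A[3]=board B[3], draft at board A[4]=board B[5], demo at board A[6]=board B[6] — 4 tasks in the same relative order in both. The LCS DP gives dp[9][7] = 4, so this is optimal.

4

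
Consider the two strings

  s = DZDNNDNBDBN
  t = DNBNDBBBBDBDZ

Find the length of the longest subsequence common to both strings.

Let dp[i][j] be the LCS length of the first i characters of s and the first j characters of t. dp[i][j] = dp[i-1][j-1]+1 when the i-th and j-th characters match, else max(dp[i-1][j], dp[i][j-1]).
    ·  D  N  B  N  D  B  B  B  B  D  B  D  Z
 ·  0  0  0  0  0  0  0  0  0  0  0  0  0  0
 D  0  1  1  1  1  1  1  1  1  1  1  1  1  1
 Z  0  1  1  1  1  1  1  1  1  1  1  1  1  2
 D  0  1  1  1  1  2  2  2  2  2  2  2  2  2
 N  0  1  2  2  2  2  2  2  2  2  2  2  2  2
 N  0  1  2  2  3  3  3  3  3  3  3  3  3  3
 D  0  1  2  2  3  4  4  4  4  4  4  4  4  4
 N  0  1  2  2  3  4  4  4  4  4  4  4  4  4
 B  0  1  2  3  3  4  5  5  5  5  5  5  5  5
 D  0  1  2  3  3  4  5  5  5  5  6  6  6  6
 B  0  1  2  3  3  4  5  6  6  6  6  7  7  7
 N  0  1  2  3  4  4  5  6  6  6  6  7  7  7
dp[11][13] = 7. One LCS (by backtracking along matches): DNNDBDB.

7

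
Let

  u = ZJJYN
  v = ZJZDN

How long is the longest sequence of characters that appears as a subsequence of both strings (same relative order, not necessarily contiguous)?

Let dp[i][j] be the LCS length of the first i characters of u and the first j characters of v. dp[i][j] = dp[i-1][j-1]+1 when the i-th and j-th characters match, else max(dp[i-1][j], dp[i][j-1]).
    ·  Z  J  Z  D  N
 ·  0  0  0  0  0  0
 Z  0  1  1  1  1  1
 J  0  1  2  2  2  2
 J  0  1  2  2  2  2
 Y  0  1  2  2  2  2
 N  0  1  2  2  2  3
dp[5][5] = 3. One LCS (by backtracking along matches): ZJN.

3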